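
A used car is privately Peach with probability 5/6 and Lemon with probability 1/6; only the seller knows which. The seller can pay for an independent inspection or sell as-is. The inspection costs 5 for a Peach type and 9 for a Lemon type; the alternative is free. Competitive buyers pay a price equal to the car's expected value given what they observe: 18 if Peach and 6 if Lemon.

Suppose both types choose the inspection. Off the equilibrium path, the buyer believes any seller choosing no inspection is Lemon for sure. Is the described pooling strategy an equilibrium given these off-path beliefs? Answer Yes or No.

Yes

On path, the buyer holds the prior and pays 5/6·18 + 1/6·6 = 16. Off path (no inspection), believing Lemon, it pays 6.
Peach: the inspection nets 16 − 5 = 11; no inspection nets 6. Peach stays.
Lemon: the inspection nets 16 − 9 = 7; no inspection nets 6. Lemon stays.
No type deviates, so pooling is sustained.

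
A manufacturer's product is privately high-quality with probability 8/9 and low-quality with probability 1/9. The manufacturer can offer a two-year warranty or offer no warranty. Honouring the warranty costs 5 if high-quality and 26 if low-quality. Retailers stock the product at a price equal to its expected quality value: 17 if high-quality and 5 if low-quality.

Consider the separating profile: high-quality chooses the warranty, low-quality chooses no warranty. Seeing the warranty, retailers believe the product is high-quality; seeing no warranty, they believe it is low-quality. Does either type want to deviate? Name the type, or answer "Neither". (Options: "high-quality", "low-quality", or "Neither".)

Neither

The warranty pays 17; no warranty pays 5.
high-quality: assigned the warranty, nets 17 − 5 = 12; deviating to no warranty nets 5.
low-quality: assigned no warranty, nets 5; deviating to the warranty nets 17 − 26 = -9.
Both types strictly prefer their assigned action; no profitable deviation.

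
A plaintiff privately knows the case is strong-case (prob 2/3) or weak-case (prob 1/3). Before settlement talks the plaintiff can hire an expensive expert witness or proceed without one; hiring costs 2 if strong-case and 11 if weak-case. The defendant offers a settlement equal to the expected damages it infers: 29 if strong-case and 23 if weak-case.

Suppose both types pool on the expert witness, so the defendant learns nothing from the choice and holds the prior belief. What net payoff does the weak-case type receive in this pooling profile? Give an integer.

Pooled settlement = 2/3·29 + 1/3·23 = 27.
weak-case pays cost 11 for the expert witness, so net payoff = 27 − 11 = 16.

16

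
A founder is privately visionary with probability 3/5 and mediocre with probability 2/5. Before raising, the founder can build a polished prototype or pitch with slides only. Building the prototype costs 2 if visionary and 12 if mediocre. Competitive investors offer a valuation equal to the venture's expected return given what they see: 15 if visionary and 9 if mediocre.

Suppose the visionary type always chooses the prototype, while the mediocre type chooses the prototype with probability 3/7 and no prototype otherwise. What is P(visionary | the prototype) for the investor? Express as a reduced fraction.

P(the prototype) = (3/5)·1 + (2/5)·(3/7) = 27/35.
By Bayes' rule, P(visionary | the prototype) = (3/5) / (27/35) = 7/9.

7/9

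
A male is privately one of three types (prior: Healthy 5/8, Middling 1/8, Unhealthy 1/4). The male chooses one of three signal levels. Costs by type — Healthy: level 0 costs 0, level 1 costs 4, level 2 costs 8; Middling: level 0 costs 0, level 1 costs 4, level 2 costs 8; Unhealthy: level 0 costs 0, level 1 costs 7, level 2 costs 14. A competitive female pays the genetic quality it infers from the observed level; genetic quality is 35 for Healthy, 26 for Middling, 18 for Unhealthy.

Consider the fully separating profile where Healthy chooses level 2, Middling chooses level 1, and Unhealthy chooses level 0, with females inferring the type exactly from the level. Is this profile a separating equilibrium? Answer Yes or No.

No

Separating mating payoffs: level 2 → 35, level 1 → 26, level 0 → 18.
Healthy (assigned level 2): level 0: 18 − 0 = 18; level 1: 26 − 4 = 22; level 2: 35 − 8 = 27. Healthy stays.
Middling (assigned level 1): level 0: 18 − 0 = 18; level 1: 26 − 4 = 22; level 2: 35 − 8 = 27. Middling prefers level 2.
Unhealthy (assigned level 0): level 0: 18 − 0 = 18; level 1: 26 − 7 = 19; level 2: 35 − 14 = 21. Unhealthy prefers level 2.
At least one type deviates; the separating profile fails.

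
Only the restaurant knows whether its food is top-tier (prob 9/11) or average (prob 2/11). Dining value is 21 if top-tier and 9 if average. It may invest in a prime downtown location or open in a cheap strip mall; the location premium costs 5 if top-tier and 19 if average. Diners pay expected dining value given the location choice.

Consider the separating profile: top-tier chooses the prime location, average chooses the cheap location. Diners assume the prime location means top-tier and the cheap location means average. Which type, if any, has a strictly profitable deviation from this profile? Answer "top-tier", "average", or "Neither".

Neither

The prime location pays 21; the cheap location pays 9.
top-tier: assigned the prime location, nets 21 − 5 = 16; deviating to the cheap location nets 9.
average: assigned the cheap location, nets 9; deviating to the prime location nets 21 − 19 = 2.
Both types strictly prefer their assigned action; no profitable deviation.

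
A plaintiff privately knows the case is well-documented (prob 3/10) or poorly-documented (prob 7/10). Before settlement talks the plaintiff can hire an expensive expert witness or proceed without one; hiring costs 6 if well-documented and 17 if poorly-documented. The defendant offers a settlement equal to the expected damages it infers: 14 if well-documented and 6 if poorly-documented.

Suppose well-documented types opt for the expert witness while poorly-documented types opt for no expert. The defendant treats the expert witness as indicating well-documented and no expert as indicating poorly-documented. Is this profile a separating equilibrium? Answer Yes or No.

Under these beliefs, the expert witness earns settlement 14 and no expert earns settlement 6.
well-documented: the expert witness nets 14 − 6 = 8; no expert nets 6. well-documented prefers the expert witness.
poorly-documented: the expert witness nets 14 − 17 = -3; no expert nets 6. poorly-documented prefers no expert.
Neither type deviates, so the separating profile is an equilibrium.

Yes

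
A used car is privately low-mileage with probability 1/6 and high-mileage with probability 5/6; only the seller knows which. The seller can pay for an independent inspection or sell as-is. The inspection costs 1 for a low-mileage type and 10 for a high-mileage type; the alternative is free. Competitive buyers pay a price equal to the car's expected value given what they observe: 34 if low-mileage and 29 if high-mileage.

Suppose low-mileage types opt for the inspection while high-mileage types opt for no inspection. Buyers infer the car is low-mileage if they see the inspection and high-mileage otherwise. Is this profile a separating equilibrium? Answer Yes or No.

Under these beliefs, the inspection earns price 34 and no inspection earns price 29.
low-mileage: the inspection nets 34 − 1 = 33; no inspection nets 29. low-mileage prefers the inspection.
high-mileage: the inspection nets 34 − 10 = 24; no inspection nets 29. high-mileage prefers no inspection.
Neither type deviates, so the separating profile is an equilibrium.

Yes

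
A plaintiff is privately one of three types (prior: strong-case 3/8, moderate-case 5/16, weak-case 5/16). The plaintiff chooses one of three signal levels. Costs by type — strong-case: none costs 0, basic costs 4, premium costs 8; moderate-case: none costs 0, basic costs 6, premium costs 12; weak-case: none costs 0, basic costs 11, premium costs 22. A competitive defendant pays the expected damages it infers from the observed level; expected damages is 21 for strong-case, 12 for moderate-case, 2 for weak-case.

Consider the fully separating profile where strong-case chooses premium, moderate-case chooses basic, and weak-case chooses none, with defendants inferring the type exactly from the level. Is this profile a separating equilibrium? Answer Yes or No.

No

Separating settlements: premium → 21, basic → 12, none → 2.
strong-case (assigned premium): none: 2 − 0 = 2; basic: 12 − 4 = 8; premium: 21 − 8 = 13. strong-case stays.
moderate-case (assigned basic): none: 2 − 0 = 2; basic: 12 − 6 = 6; premium: 21 − 12 = 9. moderate-case prefers premium.
weak-case (assigned none): none: 2 − 0 = 2; basic: 12 − 11 = 1; premium: 21 − 22 = -1. weak-case stays.
At least one type deviates; the separating profile fails.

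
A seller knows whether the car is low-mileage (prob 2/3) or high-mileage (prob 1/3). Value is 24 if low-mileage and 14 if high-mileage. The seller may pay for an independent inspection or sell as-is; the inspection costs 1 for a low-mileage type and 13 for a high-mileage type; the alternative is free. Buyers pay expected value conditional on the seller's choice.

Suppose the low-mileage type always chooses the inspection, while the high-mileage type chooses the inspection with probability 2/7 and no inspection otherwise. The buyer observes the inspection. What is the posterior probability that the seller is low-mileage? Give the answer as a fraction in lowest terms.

7/8

P(the inspection) = (2/3)·1 + (1/3)·(2/7) = 16/21.
By Bayes' rule, P(low-mileage | the inspection) = (2/3) / (16/21) = 7/8.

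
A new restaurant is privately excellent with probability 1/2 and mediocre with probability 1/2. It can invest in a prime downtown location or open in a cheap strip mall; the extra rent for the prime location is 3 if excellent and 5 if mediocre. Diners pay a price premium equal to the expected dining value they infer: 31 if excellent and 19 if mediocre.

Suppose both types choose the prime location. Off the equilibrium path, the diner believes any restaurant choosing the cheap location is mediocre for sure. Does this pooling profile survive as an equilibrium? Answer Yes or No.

On path, the diner holds the prior and pays 1/2·31 + 1/2·19 = 25. Off path (the cheap location), believing mediocre, it pays 19.
excellent: the prime location nets 25 − 3 = 22; the cheap location nets 19. excellent stays.
mediocre: the prime location nets 25 − 5 = 20; the cheap location nets 19. mediocre stays.
No type deviates, so pooling is sustained.

Yes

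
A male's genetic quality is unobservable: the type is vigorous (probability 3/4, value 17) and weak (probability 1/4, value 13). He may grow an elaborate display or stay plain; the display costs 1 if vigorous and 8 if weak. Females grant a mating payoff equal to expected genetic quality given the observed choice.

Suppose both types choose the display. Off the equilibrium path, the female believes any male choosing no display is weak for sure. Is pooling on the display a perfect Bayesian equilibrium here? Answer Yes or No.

No

On path, the female holds the prior and pays 3/4·17 + 1/4·13 = 16. Off path (no display), believing weak, it pays 13.
vigorous: the display nets 16 − 1 = 15; no display nets 13. vigorous stays.
weak: the display nets 16 − 8 = 8; no display nets 13. weak would deviate.
A type deviates, so pooling fails.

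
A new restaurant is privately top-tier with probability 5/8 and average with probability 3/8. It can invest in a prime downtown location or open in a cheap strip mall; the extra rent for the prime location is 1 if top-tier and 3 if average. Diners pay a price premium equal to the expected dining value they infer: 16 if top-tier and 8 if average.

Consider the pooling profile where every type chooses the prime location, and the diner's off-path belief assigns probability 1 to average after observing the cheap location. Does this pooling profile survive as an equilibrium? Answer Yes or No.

Yes

On path, the diner holds the prior and pays 5/8·16 + 3/8·8 = 13. Off path (the cheap location), believing average, it pays 8.
top-tier: the prime location nets 13 − 1 = 12; the cheap location nets 8. top-tier stays.
average: the prime location nets 13 − 3 = 10; the cheap location nets 8. average stays.
No type deviates, so pooling is sustained.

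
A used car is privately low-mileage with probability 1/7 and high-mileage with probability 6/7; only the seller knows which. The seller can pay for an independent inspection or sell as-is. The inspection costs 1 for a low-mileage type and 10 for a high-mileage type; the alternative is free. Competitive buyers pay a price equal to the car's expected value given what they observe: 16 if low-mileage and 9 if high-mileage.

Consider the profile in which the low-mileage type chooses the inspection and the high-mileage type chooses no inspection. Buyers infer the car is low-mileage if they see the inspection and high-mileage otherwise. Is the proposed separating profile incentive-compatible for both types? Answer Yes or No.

Under these beliefs, the inspection earns price 16 and no inspection earns price 9.
low-mileage: the inspection nets 16 − 1 = 15; no inspection nets 9. low-mileage prefers the inspection.
high-mileage: the inspection nets 16 − 10 = 6; no inspection nets 9. high-mileage prefers no inspection.
Neither type deviates, so the separating profile is an equilibrium.

Yes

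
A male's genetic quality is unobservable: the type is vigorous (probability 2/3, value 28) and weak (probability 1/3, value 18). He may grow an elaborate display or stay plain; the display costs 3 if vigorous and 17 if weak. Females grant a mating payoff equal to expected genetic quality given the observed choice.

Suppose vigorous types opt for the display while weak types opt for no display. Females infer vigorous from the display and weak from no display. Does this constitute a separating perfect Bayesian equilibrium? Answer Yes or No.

Under these beliefs, the display earns mating payoff 28 and no display earns mating payoff 18.
vigorous: the display nets 28 − 3 = 25; no display nets 18. vigorous prefers the display.
weak: the display nets 28 − 17 = 11; no display nets 18. weak prefers no display.
Neither type deviates, so the separating profile is an equilibrium.

Yes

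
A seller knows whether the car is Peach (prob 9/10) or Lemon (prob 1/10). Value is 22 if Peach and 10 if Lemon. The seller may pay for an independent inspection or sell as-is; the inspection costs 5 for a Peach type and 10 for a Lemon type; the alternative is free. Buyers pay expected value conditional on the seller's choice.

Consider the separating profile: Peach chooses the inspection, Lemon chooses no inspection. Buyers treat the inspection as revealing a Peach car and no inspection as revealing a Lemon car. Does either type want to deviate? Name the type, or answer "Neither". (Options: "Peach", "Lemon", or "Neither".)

Lemon

The inspection pays 22; no inspection pays 10.
Peach: assigned the inspection, nets 22 − 5 = 17; deviating to no inspection nets 10.
Lemon: assigned no inspection, nets 10; deviating to the inspection nets 22 − 10 = 12.
The Lemon type gains 2 by deviating.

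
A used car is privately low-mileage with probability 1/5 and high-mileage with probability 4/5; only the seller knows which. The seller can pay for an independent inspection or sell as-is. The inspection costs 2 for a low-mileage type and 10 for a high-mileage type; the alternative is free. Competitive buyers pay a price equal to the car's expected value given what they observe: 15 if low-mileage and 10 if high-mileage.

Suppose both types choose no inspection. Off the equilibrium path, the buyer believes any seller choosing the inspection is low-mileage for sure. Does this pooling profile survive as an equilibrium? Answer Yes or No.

On path, the buyer holds the prior and pays 1/5·15 + 4/5·10 = 11. Off path (the inspection), believing low-mileage, it pays 15.
low-mileage: no inspection nets 11; the inspection nets 15 − 2 = 13. low-mileage would deviate.
high-mileage: no inspection nets 11; the inspection nets 15 − 10 = 5. high-mileage stays.
A type deviates, so pooling fails.

No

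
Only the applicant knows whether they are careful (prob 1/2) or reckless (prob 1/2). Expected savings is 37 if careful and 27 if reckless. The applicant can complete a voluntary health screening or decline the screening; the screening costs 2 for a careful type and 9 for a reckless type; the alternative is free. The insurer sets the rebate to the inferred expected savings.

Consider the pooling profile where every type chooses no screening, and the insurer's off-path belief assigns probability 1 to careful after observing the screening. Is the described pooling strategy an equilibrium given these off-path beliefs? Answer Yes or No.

No

On path, the insurer holds the prior and pays 1/2·37 + 1/2·27 = 32. Off path (the screening), believing careful, it pays 37.
careful: no screening nets 32; the screening nets 37 − 2 = 35. careful would deviate.
reckless: no screening nets 32; the screening nets 37 − 9 = 28. reckless stays.
A type deviates, so pooling fails.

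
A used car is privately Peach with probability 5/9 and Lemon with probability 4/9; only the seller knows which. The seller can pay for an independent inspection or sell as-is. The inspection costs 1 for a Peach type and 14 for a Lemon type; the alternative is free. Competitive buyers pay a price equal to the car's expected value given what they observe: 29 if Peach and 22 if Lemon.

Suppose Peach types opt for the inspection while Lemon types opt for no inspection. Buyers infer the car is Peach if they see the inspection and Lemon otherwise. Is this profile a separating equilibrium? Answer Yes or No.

Yes

Under these beliefs, the inspection earns price 29 and no inspection earns price 22.
Peach: the inspection nets 29 − 1 = 28; no inspection nets 22. Peach prefers the inspection.
Lemon: the inspection nets 29 − 14 = 15; no inspection nets 22. Lemon prefers no inspection.
Neither type deviates, so the separating profile is an equilibrium.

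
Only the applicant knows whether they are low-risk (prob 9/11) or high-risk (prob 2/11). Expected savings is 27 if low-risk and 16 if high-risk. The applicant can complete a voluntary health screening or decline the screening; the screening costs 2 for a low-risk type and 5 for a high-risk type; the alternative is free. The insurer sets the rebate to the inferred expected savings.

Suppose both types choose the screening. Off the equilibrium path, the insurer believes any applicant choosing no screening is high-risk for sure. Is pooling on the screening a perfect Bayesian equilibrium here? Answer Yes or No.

Yes

On path, the insurer holds the prior and pays 9/11·27 + 2/11·16 = 25. Off path (no screening), believing high-risk, it pays 16.
low-risk: the screening nets 25 − 2 = 23; no screening nets 16. low-risk stays.
high-risk: the screening nets 25 − 5 = 20; no screening nets 16. high-risk stays.
No type deviates, so pooling is sustained.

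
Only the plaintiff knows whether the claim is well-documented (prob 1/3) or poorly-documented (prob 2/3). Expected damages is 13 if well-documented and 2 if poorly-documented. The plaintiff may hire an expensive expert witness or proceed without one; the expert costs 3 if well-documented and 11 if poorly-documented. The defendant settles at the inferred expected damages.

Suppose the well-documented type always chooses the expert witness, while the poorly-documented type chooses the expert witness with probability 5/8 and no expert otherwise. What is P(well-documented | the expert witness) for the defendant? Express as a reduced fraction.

P(the expert witness) = (1/3)·1 + (2/3)·(5/8) = 3/4.
By Bayes' rule, P(well-documented | the expert witness) = (1/3) / (3/4) = 4/9.

4/9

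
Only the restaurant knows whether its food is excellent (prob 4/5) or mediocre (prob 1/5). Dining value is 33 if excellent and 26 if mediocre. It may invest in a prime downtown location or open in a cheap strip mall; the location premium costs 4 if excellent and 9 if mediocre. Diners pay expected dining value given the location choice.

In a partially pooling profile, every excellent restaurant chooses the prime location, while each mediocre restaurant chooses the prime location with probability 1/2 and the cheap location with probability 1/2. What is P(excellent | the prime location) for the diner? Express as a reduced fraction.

P(the prime location) = (4/5)·1 + (1/5)·(1/2) = 9/10.
By Bayes' rule, P(excellent | the prime location) = (4/5) / (9/10) = 8/9.

8/9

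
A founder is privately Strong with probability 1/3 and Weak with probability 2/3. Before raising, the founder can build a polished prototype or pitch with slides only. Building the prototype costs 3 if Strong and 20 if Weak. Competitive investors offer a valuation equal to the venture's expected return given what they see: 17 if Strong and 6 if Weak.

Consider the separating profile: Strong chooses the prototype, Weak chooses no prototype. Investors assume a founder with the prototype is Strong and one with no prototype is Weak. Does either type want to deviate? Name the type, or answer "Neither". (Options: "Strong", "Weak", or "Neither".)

The prototype pays 17; no prototype pays 6.
Strong: assigned the prototype, nets 17 − 3 = 14; deviating to no prototype nets 6.
Weak: assigned no prototype, nets 6; deviating to the prototype nets 17 − 20 = -3.
Both types strictly prefer their assigned action; no profitable deviation.

Neither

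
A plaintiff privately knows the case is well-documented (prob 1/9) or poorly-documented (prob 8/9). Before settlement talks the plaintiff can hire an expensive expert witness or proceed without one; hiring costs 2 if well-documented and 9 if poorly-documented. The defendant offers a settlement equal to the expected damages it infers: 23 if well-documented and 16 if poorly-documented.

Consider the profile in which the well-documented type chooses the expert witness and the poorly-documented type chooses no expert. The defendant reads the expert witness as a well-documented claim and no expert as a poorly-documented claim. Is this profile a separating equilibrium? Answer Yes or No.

Under these beliefs, the expert witness earns settlement 23 and no expert earns settlement 16.
well-documented: the expert witness nets 23 − 2 = 21; no expert nets 16. well-documented prefers the expert witness.
poorly-documented: the expert witness nets 23 − 9 = 14; no expert nets 16. poorly-documented prefers no expert.
Neither type deviates, so the separating profile is an equilibrium.

Yes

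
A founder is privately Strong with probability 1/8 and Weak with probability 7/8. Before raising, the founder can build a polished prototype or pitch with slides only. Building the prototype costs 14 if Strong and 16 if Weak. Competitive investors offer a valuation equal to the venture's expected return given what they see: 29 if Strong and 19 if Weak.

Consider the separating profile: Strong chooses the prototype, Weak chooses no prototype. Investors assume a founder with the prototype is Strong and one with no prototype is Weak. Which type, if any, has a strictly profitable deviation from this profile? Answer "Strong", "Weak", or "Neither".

Strong

The prototype pays 29; no prototype pays 19.
Strong: assigned the prototype, nets 29 − 14 = 15; deviating to no prototype nets 19.
Weak: assigned no prototype, nets 19; deviating to the prototype nets 29 − 16 = 13.
The Strong type gains 4 by deviating.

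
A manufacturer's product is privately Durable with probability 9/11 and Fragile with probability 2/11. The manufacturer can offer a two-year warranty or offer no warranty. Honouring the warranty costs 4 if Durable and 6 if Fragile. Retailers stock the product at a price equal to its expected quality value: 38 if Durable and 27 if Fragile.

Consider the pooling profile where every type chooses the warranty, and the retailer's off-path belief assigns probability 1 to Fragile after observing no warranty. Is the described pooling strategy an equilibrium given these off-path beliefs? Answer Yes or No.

On path, the retailer holds the prior and pays 9/11·38 + 2/11·27 = 36. Off path (no warranty), believing Fragile, it pays 27.
Durable: the warranty nets 36 − 4 = 32; no warranty nets 27. Durable stays.
Fragile: the warranty nets 36 − 6 = 30; no warranty nets 27. Fragile stays.
No type deviates, so pooling is sustained.

Yes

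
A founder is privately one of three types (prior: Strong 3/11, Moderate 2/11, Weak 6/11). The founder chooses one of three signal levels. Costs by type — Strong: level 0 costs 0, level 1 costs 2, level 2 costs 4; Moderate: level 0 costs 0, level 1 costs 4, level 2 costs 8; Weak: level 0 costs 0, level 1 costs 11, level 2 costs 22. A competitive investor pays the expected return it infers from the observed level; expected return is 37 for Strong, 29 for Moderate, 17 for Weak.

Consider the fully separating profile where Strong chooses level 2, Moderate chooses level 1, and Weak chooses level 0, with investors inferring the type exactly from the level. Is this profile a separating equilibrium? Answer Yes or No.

Separating valuations: level 2 → 37, level 1 → 29, level 0 → 17.
Strong (assigned level 2): level 0: 17 − 0 = 17; level 1: 29 − 2 = 27; level 2: 37 − 4 = 33. Strong stays.
Moderate (assigned level 1): level 0: 17 − 0 = 17; level 1: 29 − 4 = 25; level 2: 37 − 8 = 29. Moderate prefers level 2.
Weak (assigned level 0): level 0: 17 − 0 = 17; level 1: 29 − 11 = 18; level 2: 37 − 22 = 15. Weak prefers level 1.
At least one type deviates; the separating profile fails.

No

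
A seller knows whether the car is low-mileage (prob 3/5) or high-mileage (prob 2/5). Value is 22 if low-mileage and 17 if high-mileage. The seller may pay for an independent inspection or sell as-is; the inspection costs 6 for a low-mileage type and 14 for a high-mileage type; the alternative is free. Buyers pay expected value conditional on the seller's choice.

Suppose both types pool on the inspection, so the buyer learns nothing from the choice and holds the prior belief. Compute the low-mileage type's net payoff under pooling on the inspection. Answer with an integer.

Pooled price = 3/5·22 + 2/5·17 = 20.
low-mileage pays cost 6 for the inspection, so net payoff = 20 − 6 = 14.

14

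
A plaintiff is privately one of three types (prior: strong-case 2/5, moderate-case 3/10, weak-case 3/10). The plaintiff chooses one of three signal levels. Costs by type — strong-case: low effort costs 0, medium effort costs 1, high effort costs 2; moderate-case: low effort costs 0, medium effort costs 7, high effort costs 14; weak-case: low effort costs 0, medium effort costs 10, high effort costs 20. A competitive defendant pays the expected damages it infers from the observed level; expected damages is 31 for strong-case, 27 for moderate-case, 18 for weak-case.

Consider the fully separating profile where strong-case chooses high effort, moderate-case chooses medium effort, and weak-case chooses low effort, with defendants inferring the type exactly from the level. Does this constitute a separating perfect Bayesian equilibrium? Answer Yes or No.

Separating settlements: high effort → 31, medium effort → 27, low effort → 18.
strong-case (assigned high effort): low effort: 18 − 0 = 18; medium effort: 27 − 1 = 26; high effort: 31 − 2 = 29. strong-case stays.
moderate-case (assigned medium effort): low effort: 18 − 0 = 18; medium effort: 27 − 7 = 20; high effort: 31 − 14 = 17. moderate-case stays.
weak-case (assigned low effort): low effort: 18 − 0 = 18; medium effort: 27 − 10 = 17; high effort: 31 − 20 = 11. weak-case stays.
Every type prefers its assigned level; separation holds.

Yes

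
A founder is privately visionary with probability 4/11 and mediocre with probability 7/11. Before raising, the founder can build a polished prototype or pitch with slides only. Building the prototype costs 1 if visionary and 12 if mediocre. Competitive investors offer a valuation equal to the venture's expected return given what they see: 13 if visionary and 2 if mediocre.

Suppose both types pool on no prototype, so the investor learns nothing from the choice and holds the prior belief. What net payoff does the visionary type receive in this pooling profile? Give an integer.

Pooled valuation = 4/11·13 + 7/11·2 = 6.
visionary pays no cost for no prototype, so net payoff = 6.

6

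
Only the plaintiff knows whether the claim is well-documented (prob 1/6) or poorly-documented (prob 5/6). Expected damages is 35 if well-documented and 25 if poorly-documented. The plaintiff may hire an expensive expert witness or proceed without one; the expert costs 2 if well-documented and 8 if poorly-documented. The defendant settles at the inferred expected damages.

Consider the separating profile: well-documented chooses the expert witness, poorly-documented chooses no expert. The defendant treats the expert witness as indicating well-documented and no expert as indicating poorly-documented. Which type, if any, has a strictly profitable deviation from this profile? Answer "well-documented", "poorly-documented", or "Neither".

poorly-documented

The expert witness pays 35; no expert pays 25.
well-documented: assigned the expert witness, nets 35 − 2 = 33; deviating to no expert nets 25.
poorly-documented: assigned no expert, nets 25; deviating to the expert witness nets 35 − 8 = 27.
The poorly-documented type gains 2 by deviating.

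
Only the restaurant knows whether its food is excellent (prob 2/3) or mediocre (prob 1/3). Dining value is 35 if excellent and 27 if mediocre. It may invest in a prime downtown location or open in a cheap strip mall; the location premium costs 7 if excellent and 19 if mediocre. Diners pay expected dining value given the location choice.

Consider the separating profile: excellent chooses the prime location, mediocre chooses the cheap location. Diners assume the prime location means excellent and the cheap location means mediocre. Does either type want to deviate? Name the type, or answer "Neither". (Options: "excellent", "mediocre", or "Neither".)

Neither

The prime location pays 35; the cheap location pays 27.
excellent: assigned the prime location, nets 35 − 7 = 28; deviating to the cheap location nets 27.
mediocre: assigned the cheap location, nets 27; deviating to the prime location nets 35 − 19 = 16.
Both types strictly prefer their assigned action; no profitable deviation.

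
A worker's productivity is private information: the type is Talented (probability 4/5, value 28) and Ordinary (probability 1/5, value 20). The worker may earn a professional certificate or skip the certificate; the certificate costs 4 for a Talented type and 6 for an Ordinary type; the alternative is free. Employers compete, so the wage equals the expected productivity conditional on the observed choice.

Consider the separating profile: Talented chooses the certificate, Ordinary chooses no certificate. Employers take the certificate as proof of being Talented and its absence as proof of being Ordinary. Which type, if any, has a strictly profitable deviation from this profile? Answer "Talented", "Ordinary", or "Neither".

The certificate pays 28; no certificate pays 20.
Talented: assigned the certificate, nets 28 − 4 = 24; deviating to no certificate nets 20.
Ordinary: assigned no certificate, nets 20; deviating to the certificate nets 28 − 6 = 22.
The Ordinary type gains 2 by deviating.

Ordinary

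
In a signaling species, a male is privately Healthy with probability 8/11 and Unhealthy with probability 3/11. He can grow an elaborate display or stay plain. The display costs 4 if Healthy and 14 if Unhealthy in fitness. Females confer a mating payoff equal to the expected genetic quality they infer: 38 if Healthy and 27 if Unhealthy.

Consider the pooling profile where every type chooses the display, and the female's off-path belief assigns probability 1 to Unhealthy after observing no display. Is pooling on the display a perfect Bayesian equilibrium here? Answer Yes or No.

No

On path, the female holds the prior and pays 8/11·38 + 3/11·27 = 35. Off path (no display), believing Unhealthy, it pays 27.
Healthy: the display nets 35 − 4 = 31; no display nets 27. Healthy stays.
Unhealthy: the display nets 35 − 14 = 21; no display nets 27. Unhealthy would deviate.
A type deviates, so pooling fails.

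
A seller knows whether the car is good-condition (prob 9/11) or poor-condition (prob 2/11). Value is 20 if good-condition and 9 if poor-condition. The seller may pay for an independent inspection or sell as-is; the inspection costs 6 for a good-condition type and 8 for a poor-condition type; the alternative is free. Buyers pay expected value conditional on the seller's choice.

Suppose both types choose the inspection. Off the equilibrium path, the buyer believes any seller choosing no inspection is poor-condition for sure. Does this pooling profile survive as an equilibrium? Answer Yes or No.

Yes

On path, the buyer holds the prior and pays 9/11·20 + 2/11·9 = 18. Off path (no inspection), believing poor-condition, it pays 9.
good-condition: the inspection nets 18 − 6 = 12; no inspection nets 9. good-condition stays.
poor-condition: the inspection nets 18 − 8 = 10; no inspection nets 9. poor-condition stays.
No type deviates, so pooling is sustained.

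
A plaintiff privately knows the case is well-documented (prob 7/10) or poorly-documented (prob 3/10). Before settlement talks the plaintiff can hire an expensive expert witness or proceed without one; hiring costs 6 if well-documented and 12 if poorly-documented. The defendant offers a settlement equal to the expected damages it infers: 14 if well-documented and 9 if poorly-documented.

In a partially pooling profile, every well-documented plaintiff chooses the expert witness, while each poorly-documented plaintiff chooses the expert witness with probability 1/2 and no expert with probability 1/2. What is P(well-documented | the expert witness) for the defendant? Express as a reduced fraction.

P(the expert witness) = (7/10)·1 + (3/10)·(1/2) = 17/20.
By Bayes' rule, P(well-documented | the expert witness) = (7/10) / (17/20) = 14/17.

14/17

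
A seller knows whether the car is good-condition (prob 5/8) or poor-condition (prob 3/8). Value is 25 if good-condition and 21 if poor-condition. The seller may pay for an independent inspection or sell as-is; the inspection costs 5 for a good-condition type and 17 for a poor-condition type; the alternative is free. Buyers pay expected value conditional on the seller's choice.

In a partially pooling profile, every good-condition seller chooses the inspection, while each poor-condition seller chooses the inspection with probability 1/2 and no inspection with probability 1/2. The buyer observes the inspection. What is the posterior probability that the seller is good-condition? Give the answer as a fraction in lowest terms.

10/13

P(the inspection) = (5/8)·1 + (3/8)·(1/2) = 13/16.
By Bayes' rule, P(good-condition | the inspection) = (5/8) / (13/16) = 10/13.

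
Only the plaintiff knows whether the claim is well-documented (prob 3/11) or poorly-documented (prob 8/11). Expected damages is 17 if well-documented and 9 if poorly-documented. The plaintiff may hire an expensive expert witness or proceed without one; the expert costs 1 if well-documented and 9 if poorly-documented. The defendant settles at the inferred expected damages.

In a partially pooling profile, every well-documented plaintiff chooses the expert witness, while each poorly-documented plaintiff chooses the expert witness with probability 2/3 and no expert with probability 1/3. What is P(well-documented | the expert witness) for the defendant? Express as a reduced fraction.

P(the expert witness) = (3/11)·1 + (8/11)·(2/3) = 25/33.
By Bayes' rule, P(well-documented | the expert witness) = (3/11) / (25/33) = 9/25.

9/25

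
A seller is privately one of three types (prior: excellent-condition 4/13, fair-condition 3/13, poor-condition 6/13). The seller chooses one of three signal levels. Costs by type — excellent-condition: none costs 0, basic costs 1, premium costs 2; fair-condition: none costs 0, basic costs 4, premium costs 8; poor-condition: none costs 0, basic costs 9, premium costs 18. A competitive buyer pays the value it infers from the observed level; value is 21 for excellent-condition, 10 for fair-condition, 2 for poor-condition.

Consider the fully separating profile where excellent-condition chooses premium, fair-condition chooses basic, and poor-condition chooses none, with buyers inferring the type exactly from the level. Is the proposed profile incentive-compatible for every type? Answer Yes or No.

No

Separating prices: premium → 21, basic → 10, none → 2.
excellent-condition (assigned premium): none: 2 − 0 = 2; basic: 10 − 1 = 9; premium: 21 − 2 = 19. excellent-condition stays.
fair-condition (assigned basic): none: 2 − 0 = 2; basic: 10 − 4 = 6; premium: 21 − 8 = 13. fair-condition prefers premium.
poor-condition (assigned none): none: 2 − 0 = 2; basic: 10 − 9 = 1; premium: 21 − 18 = 3. poor-condition prefers premium.
At least one type deviates; the separating profile fails.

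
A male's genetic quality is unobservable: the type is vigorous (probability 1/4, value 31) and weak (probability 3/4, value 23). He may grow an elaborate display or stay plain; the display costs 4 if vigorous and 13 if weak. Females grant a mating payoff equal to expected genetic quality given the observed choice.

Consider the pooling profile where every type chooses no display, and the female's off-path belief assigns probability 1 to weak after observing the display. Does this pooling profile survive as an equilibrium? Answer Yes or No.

Yes

On path, the female holds the prior and pays 1/4·31 + 3/4·23 = 25. Off path (the display), believing weak, it pays 23.
vigorous: no display nets 25; the display nets 23 − 4 = 19. vigorous stays.
weak: no display nets 25; the display nets 23 − 13 = 10. weak stays.
No type deviates, so pooling is sustained.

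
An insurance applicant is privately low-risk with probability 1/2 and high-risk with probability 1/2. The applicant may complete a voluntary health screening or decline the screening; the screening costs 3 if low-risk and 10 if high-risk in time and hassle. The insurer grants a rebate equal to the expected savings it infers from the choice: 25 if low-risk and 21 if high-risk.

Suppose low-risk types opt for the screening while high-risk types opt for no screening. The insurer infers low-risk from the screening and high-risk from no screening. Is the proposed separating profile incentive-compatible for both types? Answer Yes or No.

Under these beliefs, the screening earns rebate 25 and no screening earns rebate 21.
low-risk: the screening nets 25 − 3 = 22; no screening nets 21. low-risk prefers the screening.
high-risk: the screening nets 25 − 10 = 15; no screening nets 21. high-risk prefers no screening.
Neither type deviates, so the separating profile is an equilibrium.

Yes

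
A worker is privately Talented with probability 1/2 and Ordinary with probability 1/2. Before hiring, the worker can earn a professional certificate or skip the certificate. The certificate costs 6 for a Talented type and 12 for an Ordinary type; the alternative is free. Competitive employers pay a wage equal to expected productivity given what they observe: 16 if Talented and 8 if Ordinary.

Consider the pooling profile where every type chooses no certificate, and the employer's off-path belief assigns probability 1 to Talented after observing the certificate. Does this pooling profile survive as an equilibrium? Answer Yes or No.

On path, the employer holds the prior and pays 1/2·16 + 1/2·8 = 12. Off path (the certificate), believing Talented, it pays 16.
Talented: no certificate nets 12; the certificate nets 16 − 6 = 10. Talented stays.
Ordinary: no certificate nets 12; the certificate nets 16 − 12 = 4. Ordinary stays.
No type deviates, so pooling is sustained.

Yes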